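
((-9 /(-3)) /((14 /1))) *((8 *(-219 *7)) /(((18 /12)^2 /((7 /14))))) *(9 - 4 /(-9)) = -49640 /9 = -5515.56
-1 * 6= -6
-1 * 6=-6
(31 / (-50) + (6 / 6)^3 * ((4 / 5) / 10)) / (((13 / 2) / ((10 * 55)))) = -594 / 13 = -45.69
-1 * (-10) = 10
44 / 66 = 2 / 3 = 0.67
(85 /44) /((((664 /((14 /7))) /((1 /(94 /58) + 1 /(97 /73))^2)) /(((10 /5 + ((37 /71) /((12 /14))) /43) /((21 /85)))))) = 1974309677375 /22187655463446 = 0.09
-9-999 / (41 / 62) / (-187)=-7065 / 7667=-0.92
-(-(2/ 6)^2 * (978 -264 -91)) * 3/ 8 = 623/ 24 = 25.96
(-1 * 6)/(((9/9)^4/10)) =-60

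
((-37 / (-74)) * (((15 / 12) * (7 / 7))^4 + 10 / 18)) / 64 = 6905 / 294912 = 0.02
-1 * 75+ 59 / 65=-4816 / 65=-74.09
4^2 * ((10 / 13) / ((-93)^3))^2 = 1600 / 109341341002881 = 0.00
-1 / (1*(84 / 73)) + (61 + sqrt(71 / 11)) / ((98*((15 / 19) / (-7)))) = -2683 / 420-19*sqrt(781) / 2310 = -6.62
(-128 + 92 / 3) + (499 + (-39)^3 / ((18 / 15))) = -294185 / 6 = -49030.83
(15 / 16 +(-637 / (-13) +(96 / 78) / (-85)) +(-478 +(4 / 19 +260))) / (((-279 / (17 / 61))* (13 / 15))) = 56389699 / 291456048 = 0.19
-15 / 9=-5 / 3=-1.67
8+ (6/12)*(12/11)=94/11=8.55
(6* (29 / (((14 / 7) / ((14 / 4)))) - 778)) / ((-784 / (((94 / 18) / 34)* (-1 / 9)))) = -136723 / 1439424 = -0.09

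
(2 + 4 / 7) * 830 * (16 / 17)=239040 / 119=2008.74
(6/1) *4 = 24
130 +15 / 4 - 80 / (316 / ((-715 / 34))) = 747105 / 5372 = 139.07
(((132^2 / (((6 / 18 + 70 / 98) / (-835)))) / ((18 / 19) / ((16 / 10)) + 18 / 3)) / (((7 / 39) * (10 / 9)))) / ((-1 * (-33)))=-320112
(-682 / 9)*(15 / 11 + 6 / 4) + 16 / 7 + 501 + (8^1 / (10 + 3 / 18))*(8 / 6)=122692 / 427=287.33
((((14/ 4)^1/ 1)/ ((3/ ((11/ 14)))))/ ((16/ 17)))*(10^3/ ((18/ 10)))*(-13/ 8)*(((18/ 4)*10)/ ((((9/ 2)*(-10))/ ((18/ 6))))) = 1519375/ 576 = 2637.80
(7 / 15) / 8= 7 / 120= 0.06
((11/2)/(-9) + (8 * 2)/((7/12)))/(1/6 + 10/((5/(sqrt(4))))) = 3379/525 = 6.44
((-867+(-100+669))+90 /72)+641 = 344.25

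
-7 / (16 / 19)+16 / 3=-143 / 48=-2.98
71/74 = 0.96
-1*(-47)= 47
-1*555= -555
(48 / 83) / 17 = 48 / 1411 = 0.03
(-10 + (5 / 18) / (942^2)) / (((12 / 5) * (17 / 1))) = -798627575 / 3258400608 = -0.25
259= 259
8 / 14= 4 / 7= 0.57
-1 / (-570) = 1 / 570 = 0.00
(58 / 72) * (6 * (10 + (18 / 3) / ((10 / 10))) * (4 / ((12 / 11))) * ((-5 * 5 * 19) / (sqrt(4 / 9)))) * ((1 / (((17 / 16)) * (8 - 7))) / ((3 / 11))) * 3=-106673600 / 51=-2091639.22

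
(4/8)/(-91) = -1/182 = -0.01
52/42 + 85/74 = 3709/1554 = 2.39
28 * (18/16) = 63/2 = 31.50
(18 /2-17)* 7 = -56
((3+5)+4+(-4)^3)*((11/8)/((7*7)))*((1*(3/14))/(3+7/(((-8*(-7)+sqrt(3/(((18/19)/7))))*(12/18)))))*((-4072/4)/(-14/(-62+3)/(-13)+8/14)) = 5075239*sqrt(798)/159580260+14398453043/79790130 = 181.35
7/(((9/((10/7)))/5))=5.56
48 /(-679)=-48 /679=-0.07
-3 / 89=-0.03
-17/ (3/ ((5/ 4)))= -85/ 12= -7.08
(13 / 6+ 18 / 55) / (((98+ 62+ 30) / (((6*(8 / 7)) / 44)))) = 823 / 402325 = 0.00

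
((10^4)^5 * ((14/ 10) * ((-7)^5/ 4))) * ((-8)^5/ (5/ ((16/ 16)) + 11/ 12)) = 231307345920000000000000000000/ 71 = 3257849942535211267605634000.00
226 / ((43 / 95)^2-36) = -2039650 / 323051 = -6.31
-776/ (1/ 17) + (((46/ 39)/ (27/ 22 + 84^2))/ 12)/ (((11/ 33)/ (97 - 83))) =-79878888850/ 6055101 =-13192.00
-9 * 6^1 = -54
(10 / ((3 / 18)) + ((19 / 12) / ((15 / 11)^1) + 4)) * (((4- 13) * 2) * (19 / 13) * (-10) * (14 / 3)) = 79997.79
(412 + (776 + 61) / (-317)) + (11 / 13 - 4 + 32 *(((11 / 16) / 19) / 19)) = 406.27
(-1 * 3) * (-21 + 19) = 6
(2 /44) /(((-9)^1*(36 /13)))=-13 /7128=-0.00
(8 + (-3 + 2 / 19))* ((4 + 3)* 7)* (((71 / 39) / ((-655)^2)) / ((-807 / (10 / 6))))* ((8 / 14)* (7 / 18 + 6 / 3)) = -4145974 / 1385377412445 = -0.00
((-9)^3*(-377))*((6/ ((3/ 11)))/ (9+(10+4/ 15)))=90694890/ 289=313823.15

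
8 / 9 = 0.89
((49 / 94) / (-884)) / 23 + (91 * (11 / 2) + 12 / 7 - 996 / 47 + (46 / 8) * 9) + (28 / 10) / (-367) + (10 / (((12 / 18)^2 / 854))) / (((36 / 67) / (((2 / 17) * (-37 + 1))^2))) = 267936185913846917 / 417340934920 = 642007.92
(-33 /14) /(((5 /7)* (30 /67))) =-737 /100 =-7.37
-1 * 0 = 0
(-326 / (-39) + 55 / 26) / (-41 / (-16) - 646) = -0.02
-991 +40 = -951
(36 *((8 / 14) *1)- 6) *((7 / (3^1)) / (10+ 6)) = 17 / 8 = 2.12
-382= -382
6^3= 216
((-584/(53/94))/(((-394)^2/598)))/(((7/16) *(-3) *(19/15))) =656556160/273564641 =2.40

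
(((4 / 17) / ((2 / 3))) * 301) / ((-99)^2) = 602 / 55539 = 0.01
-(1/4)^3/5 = -1/320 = -0.00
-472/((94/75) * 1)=-17700/47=-376.60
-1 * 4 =-4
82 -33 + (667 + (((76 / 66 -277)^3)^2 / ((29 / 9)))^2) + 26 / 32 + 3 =5180056484673452951102731002947707085443903051813 / 277075571767992168336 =18695464387639871426957080000.00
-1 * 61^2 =-3721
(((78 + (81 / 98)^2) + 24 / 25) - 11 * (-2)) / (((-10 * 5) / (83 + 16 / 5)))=-175.23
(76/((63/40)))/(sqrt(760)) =8 * sqrt(190)/63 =1.75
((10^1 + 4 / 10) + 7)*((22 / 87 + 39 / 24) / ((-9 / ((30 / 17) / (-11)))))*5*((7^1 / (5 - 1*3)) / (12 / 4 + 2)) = 9149 / 4488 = 2.04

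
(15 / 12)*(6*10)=75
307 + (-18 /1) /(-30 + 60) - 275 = 157 /5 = 31.40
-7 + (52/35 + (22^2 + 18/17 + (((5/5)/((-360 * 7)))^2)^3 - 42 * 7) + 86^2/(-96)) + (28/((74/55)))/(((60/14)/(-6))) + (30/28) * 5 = 13647869047251668275200629/161084550715232256000000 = 84.72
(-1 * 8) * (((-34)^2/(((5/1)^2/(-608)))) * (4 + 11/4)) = 37953792/25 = 1518151.68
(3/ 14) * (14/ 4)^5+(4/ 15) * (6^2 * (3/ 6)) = 37551/ 320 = 117.35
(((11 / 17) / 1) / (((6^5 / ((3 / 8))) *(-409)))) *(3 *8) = -11 / 6007392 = -0.00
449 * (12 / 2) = 2694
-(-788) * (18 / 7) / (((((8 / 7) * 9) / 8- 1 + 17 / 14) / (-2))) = -18912 / 7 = -2701.71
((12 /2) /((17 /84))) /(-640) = -63 /1360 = -0.05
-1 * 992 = -992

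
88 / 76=22 / 19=1.16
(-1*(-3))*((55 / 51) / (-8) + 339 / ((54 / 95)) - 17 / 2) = 719411 / 408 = 1763.26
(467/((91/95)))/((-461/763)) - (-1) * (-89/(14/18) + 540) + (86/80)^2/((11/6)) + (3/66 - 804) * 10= -8420.25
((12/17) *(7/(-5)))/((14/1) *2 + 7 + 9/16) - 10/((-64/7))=1649767/1547680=1.07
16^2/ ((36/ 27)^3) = 108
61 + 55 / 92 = 61.60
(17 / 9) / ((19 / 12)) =68 / 57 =1.19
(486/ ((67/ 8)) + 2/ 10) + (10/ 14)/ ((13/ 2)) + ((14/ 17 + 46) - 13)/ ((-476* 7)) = 14389012679/ 246684620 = 58.33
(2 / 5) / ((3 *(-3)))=-2 / 45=-0.04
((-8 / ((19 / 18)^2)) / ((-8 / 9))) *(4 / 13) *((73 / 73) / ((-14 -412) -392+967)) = 11664 / 699257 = 0.02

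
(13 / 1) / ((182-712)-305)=-13 / 835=-0.02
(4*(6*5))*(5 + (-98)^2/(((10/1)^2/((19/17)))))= 1145856/85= 13480.66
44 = 44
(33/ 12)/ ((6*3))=11/ 72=0.15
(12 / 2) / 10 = 3 / 5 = 0.60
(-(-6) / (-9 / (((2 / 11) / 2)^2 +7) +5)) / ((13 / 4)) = 20352 / 40963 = 0.50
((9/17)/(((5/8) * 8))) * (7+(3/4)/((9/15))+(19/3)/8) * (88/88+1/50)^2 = 99603/100000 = 1.00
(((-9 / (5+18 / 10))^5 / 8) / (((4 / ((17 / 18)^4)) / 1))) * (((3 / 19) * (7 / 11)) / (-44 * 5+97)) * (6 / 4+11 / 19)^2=1228696875 / 3446404087808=0.00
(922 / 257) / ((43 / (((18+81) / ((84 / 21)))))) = 45639 / 22102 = 2.06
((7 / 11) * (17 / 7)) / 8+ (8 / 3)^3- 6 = 31259 / 2376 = 13.16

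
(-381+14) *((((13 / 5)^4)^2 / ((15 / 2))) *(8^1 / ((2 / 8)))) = -19159883174848 / 5859375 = -3269953.40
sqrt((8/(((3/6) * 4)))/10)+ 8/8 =sqrt(10)/5+ 1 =1.63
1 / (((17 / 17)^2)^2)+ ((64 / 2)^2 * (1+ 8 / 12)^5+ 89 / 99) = 35205076 / 2673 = 13170.62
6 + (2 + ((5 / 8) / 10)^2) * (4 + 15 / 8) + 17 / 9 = 362407 / 18432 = 19.66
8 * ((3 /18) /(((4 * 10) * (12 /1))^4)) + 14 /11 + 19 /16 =1077442560011 /437944320000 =2.46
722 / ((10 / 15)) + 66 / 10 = 5448 / 5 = 1089.60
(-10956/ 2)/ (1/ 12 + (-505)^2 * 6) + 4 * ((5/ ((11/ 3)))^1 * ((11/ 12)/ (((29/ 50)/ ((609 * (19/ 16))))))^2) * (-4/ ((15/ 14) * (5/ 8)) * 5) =-15631091336171069/ 73447204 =-212820781.25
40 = 40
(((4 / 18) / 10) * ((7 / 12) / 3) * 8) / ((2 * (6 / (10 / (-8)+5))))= 7 / 648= 0.01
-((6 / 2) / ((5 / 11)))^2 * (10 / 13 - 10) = 26136 / 65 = 402.09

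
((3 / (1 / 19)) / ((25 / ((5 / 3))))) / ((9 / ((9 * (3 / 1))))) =57 / 5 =11.40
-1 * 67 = -67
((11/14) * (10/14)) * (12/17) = 330/833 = 0.40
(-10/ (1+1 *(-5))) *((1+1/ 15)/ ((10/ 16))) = 64/ 15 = 4.27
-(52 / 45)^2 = -2704 / 2025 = -1.34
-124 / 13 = -9.54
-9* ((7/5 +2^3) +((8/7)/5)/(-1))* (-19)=1568.31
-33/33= -1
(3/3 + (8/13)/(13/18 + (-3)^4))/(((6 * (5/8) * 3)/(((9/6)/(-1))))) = -38534/286845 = -0.13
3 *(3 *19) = 171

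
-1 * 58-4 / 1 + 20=-42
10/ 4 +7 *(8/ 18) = 5.61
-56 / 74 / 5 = -28 / 185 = -0.15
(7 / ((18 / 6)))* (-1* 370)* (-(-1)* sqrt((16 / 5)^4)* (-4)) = 530432 / 15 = 35362.13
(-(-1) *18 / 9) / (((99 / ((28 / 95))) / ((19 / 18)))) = 28 / 4455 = 0.01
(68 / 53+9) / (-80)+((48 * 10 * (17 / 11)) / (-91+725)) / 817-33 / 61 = -98454176167 / 147366812912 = -0.67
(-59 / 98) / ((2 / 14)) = -59 / 14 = -4.21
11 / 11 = 1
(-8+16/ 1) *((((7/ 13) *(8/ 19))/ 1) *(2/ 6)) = 448/ 741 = 0.60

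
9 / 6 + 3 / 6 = 2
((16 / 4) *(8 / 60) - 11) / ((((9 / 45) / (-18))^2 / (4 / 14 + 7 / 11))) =-6019380 / 77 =-78173.77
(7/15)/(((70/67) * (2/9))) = 201/100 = 2.01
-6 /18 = -1 /3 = -0.33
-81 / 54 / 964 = -3 / 1928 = -0.00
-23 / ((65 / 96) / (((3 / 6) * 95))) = -20976 / 13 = -1613.54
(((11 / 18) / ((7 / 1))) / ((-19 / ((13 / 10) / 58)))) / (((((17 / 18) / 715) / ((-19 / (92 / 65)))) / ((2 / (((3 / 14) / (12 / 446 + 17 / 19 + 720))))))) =4060055395825 / 576520116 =7042.35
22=22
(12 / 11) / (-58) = -6 / 319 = -0.02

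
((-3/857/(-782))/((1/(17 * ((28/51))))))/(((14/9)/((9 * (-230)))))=-810/14569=-0.06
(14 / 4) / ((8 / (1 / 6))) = 7 / 96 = 0.07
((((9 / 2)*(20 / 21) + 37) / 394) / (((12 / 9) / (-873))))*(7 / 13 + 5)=-6812019 / 17927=-379.99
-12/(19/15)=-180/19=-9.47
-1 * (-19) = 19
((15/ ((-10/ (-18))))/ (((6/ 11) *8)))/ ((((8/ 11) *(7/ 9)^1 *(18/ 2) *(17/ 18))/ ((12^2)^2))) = 3175524/ 119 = 26685.08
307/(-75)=-307/75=-4.09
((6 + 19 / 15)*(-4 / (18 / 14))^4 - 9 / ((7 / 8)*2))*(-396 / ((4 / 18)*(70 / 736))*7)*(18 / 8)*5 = -942049726112 / 945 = -996878017.05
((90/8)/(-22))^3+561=382214667/681472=560.87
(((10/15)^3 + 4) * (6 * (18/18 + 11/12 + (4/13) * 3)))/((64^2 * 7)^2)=12847/144275668992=0.00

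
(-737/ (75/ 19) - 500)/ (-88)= 51503/ 6600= 7.80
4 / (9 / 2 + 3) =8 / 15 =0.53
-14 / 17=-0.82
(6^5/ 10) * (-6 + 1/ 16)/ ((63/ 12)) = -6156/ 7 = -879.43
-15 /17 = -0.88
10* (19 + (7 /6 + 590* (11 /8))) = 49885 /6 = 8314.17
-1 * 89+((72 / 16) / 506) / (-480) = -14410883 / 161920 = -89.00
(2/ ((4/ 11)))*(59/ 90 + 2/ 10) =847/ 180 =4.71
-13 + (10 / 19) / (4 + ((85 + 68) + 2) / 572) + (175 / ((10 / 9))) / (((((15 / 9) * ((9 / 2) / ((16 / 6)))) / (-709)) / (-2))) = 3685283435 / 46417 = 79395.12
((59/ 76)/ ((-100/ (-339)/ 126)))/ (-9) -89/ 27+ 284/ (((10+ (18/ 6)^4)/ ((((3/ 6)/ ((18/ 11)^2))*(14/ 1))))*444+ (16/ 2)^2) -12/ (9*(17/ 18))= -8502428745221/ 204711521400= -41.53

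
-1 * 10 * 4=-40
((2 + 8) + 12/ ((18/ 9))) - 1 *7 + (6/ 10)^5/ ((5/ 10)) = 28611/ 3125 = 9.16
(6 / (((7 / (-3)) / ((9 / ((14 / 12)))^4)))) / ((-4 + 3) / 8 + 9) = -1224440064 / 1193297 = -1026.10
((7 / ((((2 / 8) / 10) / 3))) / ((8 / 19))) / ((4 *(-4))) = -1995 / 16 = -124.69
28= 28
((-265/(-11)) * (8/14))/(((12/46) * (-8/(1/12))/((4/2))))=-6095/5544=-1.10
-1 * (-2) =2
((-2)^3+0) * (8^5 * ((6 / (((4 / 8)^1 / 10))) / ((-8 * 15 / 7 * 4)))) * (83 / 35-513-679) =-545744486.40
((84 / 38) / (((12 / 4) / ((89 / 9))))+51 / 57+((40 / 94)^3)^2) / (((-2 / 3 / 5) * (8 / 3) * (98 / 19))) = -75455331226355 / 16901809635872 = -4.46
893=893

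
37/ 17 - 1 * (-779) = 13280/ 17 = 781.18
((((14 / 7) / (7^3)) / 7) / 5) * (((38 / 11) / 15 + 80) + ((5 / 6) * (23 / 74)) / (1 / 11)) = 2028799 / 146581050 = 0.01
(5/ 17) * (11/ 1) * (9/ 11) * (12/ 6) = 90/ 17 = 5.29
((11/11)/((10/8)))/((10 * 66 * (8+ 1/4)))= 4/27225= 0.00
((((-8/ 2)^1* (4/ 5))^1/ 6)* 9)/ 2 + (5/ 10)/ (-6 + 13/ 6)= -291/ 115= -2.53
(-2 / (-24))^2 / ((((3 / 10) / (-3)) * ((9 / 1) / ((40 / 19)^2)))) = -1000 / 29241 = -0.03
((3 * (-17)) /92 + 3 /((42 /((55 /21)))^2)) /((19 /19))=-1618301 /2982042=-0.54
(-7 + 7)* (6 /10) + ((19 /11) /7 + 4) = 327 /77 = 4.25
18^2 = 324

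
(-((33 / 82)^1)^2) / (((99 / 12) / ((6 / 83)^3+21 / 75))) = -132260997 / 24029348675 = -0.01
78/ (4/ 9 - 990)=-351/ 4453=-0.08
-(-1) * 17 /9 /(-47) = -0.04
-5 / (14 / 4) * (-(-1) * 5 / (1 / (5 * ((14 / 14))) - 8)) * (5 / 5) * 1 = 250 / 273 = 0.92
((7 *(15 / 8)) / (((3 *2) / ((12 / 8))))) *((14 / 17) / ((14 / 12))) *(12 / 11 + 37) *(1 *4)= 352.90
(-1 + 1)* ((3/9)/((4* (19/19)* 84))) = 0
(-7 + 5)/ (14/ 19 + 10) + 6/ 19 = 251/ 1938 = 0.13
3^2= 9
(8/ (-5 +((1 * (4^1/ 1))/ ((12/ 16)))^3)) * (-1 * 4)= -864/ 3961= -0.22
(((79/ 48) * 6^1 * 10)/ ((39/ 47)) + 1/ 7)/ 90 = 130111/ 98280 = 1.32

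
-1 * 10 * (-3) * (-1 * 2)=-60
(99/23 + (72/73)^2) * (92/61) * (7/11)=18110484/3575759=5.06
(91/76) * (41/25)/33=3731/62700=0.06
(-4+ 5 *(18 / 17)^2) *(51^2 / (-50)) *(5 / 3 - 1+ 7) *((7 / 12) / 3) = -9338 / 75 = -124.51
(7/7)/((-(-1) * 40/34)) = 17/20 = 0.85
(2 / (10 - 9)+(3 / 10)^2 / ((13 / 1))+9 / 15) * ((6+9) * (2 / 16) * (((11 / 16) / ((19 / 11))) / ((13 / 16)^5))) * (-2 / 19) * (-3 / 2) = 7558391808 / 8712390245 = 0.87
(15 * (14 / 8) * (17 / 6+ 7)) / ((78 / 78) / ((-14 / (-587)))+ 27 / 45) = 72275 / 11908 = 6.07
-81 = -81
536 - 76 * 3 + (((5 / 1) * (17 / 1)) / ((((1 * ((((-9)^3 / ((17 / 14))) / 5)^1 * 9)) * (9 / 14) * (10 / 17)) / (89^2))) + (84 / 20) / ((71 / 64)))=-56004115543 / 41924790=-1335.82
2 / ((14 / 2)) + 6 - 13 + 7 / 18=-797 / 126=-6.33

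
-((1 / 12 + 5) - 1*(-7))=-145 / 12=-12.08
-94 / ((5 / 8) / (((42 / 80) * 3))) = -5922 / 25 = -236.88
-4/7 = -0.57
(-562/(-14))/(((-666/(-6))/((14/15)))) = 562/1665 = 0.34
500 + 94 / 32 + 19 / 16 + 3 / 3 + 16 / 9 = 506.90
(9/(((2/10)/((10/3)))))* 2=300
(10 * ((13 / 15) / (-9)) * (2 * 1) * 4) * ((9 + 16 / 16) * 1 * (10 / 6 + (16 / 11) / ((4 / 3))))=-189280 / 891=-212.44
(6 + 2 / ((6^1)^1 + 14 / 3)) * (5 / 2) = 495 / 32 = 15.47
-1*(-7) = 7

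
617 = 617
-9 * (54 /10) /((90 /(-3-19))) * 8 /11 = 216 /25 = 8.64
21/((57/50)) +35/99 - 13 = 5.77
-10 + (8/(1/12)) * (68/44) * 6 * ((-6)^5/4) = -19035758/11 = -1730523.45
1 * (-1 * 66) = -66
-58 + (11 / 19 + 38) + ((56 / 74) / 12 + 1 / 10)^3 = -504543173921 / 25984989000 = -19.42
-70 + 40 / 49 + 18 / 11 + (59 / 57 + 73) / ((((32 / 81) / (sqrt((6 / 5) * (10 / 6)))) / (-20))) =-142425 * sqrt(2) / 38 - 36408 / 539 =-5368.06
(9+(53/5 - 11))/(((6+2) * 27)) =43/1080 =0.04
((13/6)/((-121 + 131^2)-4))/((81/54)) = 13/153324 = 0.00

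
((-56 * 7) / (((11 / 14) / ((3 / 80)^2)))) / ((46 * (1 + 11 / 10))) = -147 / 20240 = -0.01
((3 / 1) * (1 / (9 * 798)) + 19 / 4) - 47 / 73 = 1435349 / 349524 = 4.11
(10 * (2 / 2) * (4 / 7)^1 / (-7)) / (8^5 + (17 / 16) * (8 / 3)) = -48 / 1926925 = -0.00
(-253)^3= -16194277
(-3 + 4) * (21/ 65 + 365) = 23746/ 65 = 365.32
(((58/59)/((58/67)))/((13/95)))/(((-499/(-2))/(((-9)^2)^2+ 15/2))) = 83617005/382733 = 218.47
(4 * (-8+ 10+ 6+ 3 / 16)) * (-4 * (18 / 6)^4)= -10611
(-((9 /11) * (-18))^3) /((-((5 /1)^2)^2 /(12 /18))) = -2834352 /831875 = -3.41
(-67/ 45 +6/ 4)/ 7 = 1/ 630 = 0.00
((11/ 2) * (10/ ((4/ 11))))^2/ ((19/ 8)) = 366025/ 38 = 9632.24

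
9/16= 0.56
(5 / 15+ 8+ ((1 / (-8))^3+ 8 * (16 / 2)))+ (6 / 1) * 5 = 157181 / 1536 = 102.33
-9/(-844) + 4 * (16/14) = 27071/5908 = 4.58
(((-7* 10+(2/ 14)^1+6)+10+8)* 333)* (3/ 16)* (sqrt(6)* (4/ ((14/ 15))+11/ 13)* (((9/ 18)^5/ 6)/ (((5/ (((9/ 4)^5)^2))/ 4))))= -174056898603835431* sqrt(6)/ 854966927360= -498674.95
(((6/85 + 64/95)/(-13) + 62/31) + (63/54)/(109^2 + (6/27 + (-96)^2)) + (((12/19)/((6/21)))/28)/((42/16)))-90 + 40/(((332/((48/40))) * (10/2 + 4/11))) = -98165574453391/1115515787750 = -88.00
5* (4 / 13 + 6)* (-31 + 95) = 26240 / 13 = 2018.46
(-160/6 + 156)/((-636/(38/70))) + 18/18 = 14852/16695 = 0.89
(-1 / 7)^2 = 1 / 49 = 0.02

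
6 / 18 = 1 / 3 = 0.33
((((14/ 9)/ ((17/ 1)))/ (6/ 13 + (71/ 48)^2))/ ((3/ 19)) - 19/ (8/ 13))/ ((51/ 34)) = -992578145/ 48566484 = -20.44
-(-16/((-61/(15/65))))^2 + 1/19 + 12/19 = 0.68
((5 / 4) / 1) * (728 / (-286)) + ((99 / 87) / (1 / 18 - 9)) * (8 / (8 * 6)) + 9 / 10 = -1182809 / 513590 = -2.30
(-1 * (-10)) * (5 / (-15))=-10 / 3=-3.33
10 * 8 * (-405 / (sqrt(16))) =-8100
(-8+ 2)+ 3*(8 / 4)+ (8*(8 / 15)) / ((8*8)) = 1 / 15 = 0.07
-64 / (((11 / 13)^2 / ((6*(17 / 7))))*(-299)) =84864 / 19481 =4.36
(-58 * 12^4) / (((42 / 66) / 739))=-9776650752 / 7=-1396664393.14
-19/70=-0.27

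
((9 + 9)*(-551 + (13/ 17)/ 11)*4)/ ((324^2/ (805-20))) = -40436920/ 136323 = -296.63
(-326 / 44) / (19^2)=-163 / 7942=-0.02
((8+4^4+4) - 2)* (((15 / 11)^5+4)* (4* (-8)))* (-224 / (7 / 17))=40355613.19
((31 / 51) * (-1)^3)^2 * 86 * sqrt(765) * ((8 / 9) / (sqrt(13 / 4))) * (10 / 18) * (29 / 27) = 191738720 * sqrt(1105) / 24649677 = 258.57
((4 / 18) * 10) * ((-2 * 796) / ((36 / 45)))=-39800 / 9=-4422.22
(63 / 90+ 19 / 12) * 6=137 / 10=13.70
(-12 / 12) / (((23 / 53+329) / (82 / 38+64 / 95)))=-14257 / 1658700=-0.01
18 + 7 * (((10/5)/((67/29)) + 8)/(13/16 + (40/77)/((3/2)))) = 20533266/286961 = 71.55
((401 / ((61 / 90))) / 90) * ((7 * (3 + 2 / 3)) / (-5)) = -30877 / 915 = -33.75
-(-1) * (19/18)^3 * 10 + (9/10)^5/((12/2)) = 1729098907/145800000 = 11.86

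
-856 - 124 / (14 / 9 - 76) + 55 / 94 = -26884563 / 31490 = -853.75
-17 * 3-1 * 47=-98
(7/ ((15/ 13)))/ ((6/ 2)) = 91/ 45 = 2.02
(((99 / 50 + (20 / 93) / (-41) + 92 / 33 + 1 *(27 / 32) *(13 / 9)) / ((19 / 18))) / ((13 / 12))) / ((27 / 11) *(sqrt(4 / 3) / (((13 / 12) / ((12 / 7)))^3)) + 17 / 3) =-44265105483538456257741 / 140402833812148375809100 + 12662427295344960387072 *sqrt(3) / 35100708453037093952275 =0.31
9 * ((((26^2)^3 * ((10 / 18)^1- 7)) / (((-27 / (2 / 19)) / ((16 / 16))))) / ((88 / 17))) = 76147738784 / 5643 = 13494194.36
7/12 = 0.58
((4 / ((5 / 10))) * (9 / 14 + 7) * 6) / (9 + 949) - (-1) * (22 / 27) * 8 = 624796 / 90531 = 6.90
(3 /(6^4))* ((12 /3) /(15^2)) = 1 /24300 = 0.00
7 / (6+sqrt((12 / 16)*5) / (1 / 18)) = -14 / 393+7*sqrt(15) / 131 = 0.17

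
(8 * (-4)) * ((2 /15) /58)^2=-32 /189225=-0.00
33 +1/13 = 430/13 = 33.08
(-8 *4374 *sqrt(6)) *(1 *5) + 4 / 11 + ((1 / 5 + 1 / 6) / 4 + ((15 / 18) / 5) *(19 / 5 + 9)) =1139 / 440- 174960 *sqrt(6) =-428560.14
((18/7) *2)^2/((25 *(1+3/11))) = 7128/8575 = 0.83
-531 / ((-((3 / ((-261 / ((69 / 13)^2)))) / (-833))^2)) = 3513986392.52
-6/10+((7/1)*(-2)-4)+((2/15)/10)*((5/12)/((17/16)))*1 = -2845/153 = -18.59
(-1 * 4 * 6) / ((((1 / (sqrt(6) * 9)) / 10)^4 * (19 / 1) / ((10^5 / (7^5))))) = -5668704000000000 / 319333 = -17751701202.19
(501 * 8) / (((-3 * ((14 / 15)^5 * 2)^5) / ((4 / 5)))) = -8433890210210144519805908203125 / 44998795805848373114515226624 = -187.42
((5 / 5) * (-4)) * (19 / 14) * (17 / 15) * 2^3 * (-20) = 20672 / 21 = 984.38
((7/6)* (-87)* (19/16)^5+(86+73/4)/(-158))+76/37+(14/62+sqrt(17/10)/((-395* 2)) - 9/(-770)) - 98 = -24585806979936533/73161255157760 - sqrt(170)/7900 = -336.05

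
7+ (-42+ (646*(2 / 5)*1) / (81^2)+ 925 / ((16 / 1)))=11994497 / 524880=22.85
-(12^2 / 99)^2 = -2.12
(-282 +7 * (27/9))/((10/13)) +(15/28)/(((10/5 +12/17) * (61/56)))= -4757829/14030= -339.12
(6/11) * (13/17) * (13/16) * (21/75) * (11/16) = 3549/54400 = 0.07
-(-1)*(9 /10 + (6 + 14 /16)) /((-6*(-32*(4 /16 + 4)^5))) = 622 /21297855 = 0.00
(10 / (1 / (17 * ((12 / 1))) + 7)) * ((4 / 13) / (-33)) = -2720 / 204347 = -0.01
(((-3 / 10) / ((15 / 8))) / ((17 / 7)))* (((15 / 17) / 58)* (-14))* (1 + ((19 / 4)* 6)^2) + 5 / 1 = 687716 / 41905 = 16.41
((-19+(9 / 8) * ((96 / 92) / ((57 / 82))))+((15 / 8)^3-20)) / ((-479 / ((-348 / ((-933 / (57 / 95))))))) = 119595159 / 8332729984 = 0.01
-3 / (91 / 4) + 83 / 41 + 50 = 193611 / 3731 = 51.89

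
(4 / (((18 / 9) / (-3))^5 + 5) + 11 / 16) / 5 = 5713 / 18928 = 0.30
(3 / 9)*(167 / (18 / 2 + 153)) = 167 / 486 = 0.34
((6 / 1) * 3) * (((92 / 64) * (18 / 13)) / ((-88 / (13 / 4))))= -1863 / 1408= -1.32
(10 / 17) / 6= 5 / 51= 0.10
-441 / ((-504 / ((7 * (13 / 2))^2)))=1811.47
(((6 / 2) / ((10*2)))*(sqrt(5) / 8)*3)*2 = 9*sqrt(5) / 80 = 0.25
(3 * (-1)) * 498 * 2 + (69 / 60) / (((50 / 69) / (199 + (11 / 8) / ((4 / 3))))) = -85457613 / 32000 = -2670.55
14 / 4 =7 / 2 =3.50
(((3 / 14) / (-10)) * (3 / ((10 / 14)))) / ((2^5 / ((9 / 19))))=-81 / 60800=-0.00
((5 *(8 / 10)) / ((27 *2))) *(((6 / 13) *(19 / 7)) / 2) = 38 / 819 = 0.05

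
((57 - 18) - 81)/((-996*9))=7/1494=0.00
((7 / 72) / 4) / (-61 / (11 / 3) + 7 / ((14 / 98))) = 77 / 102528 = 0.00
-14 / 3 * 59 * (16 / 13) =-13216 / 39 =-338.87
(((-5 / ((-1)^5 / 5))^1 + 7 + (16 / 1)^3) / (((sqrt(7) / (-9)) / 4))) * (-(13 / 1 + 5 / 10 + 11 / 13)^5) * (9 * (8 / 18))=134120869857935568 * sqrt(7) / 2599051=136530782684.82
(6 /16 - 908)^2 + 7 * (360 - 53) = 52859657 /64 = 825932.14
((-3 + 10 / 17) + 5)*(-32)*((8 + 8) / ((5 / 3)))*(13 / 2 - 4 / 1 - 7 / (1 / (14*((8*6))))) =317746176 / 85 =3738190.31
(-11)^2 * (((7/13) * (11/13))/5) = 9317/845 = 11.03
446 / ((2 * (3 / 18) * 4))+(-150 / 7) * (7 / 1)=184.50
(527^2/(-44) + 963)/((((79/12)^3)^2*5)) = -175693059072/13369810053655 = -0.01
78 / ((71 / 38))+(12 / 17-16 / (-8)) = 53654 / 1207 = 44.45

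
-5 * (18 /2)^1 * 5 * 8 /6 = -300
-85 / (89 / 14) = -1190 / 89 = -13.37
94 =94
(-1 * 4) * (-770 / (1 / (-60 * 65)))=-12012000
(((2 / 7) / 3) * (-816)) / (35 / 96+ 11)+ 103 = 734387 / 7637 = 96.16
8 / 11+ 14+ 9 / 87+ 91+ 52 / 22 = 108.19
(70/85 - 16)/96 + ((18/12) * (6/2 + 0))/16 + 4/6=1289/1632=0.79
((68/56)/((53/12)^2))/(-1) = -1224/19663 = -0.06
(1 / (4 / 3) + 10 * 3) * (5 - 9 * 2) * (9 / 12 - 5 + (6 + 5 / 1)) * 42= -906633 / 8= -113329.12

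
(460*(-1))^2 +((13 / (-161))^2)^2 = 211600.00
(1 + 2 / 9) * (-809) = -8899 / 9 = -988.78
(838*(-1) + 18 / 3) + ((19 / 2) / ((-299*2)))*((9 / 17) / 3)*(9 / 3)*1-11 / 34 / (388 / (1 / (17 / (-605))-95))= -27891484565 / 33527468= -831.90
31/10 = 3.10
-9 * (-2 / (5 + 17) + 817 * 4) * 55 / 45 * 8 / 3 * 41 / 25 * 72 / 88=-35371848 / 275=-128624.90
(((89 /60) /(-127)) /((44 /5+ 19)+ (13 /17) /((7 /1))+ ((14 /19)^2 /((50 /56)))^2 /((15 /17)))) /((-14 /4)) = 123234795625 /1046133605356748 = 0.00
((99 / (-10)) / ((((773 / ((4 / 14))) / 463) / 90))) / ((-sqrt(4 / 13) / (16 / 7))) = 6600528 * sqrt(13) / 37877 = 628.31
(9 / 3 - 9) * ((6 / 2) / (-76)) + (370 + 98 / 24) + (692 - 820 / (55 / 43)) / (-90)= 2812129 / 7524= 373.75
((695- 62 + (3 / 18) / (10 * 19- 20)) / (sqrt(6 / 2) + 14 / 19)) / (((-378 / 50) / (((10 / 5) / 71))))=61337795 / 86719329- 1165418105 * sqrt(3) / 1214070606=-0.96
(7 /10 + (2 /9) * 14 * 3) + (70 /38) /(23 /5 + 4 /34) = 2382569 /228570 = 10.42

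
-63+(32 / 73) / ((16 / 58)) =-4483 / 73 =-61.41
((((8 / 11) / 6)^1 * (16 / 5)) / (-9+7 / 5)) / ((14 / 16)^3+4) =-16384 / 1499157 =-0.01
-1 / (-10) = 1 / 10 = 0.10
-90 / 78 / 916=-15 / 11908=-0.00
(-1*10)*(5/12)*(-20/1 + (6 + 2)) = 50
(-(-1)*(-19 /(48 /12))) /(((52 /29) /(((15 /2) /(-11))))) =8265 /4576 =1.81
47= 47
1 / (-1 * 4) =-1 / 4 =-0.25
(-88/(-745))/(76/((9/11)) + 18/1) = 396/371755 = 0.00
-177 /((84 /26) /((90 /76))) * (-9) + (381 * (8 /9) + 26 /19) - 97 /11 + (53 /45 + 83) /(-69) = 16605934589 /18170460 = 913.90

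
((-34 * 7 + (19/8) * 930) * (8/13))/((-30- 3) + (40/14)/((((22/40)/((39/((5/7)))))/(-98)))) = -173426/3979599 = -0.04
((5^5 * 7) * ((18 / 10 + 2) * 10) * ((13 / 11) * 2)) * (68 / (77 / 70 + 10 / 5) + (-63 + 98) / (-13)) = 1172062500 / 31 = 37808467.74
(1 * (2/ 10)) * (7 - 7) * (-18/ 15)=0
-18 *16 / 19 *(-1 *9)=2592 / 19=136.42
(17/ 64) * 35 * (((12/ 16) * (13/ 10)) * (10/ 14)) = 6.47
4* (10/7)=40/7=5.71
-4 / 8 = -0.50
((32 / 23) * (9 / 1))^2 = 82944 / 529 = 156.79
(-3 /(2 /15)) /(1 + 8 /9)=-405 /34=-11.91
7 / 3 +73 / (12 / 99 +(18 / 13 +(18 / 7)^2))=5798149 / 511950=11.33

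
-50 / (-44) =25 / 22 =1.14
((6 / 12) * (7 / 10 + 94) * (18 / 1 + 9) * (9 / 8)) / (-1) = -1438.26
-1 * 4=-4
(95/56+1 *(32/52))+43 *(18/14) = 41931/728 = 57.60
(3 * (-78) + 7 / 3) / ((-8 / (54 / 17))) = 91.99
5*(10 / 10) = 5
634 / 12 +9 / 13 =4175 / 78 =53.53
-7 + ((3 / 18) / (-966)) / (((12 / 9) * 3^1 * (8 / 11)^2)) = -10386553 / 1483776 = -7.00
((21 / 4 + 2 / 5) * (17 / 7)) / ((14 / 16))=3842 / 245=15.68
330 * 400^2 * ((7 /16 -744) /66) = -594850000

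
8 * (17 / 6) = 68 / 3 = 22.67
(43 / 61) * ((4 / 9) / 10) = 86 / 2745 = 0.03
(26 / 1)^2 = 676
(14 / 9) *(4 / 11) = 56 / 99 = 0.57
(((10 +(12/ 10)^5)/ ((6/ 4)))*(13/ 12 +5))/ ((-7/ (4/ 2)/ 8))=-22791184/ 196875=-115.76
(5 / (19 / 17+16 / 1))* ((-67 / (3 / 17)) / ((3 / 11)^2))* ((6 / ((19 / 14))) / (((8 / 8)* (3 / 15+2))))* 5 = -745475500 / 49761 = -14981.12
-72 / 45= -8 / 5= -1.60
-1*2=-2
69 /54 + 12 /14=269 /126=2.13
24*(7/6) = 28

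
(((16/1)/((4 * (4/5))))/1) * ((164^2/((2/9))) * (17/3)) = 3429240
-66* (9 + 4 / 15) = -3058 / 5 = -611.60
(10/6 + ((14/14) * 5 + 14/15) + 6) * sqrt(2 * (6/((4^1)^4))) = 17 * sqrt(3)/10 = 2.94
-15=-15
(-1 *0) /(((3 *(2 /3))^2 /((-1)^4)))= 0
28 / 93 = 0.30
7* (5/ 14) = 5/ 2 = 2.50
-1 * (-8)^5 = 32768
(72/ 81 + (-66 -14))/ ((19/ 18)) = -74.95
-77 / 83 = -0.93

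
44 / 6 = 22 / 3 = 7.33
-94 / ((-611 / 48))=96 / 13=7.38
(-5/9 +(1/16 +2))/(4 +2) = 217/864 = 0.25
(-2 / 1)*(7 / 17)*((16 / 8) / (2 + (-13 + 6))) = 28 / 85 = 0.33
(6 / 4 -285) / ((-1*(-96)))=-189 / 64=-2.95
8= 8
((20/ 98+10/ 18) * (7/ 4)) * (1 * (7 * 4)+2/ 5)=4757/ 126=37.75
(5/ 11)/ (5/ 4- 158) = -20/ 6897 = -0.00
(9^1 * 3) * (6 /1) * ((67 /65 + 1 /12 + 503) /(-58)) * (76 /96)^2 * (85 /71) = -7239370899 /6852352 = -1056.48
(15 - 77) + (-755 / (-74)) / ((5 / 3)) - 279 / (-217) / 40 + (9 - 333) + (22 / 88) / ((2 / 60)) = -3857507 / 10360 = -372.35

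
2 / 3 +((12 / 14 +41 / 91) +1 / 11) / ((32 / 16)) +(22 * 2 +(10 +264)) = 137008 / 429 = 319.37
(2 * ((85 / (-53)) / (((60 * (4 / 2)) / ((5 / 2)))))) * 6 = -85 / 212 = -0.40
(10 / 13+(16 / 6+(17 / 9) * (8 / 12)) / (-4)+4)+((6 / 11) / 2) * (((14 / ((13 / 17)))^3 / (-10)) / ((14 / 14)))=-1067267627 / 6525090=-163.56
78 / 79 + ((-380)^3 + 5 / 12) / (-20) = 10403734865 / 3792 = 2743600.97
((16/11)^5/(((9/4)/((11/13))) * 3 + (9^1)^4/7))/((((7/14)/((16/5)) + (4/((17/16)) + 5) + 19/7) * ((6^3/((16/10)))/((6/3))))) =223606734848/25496479828705545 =0.00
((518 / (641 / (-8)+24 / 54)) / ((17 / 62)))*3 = -6937056 / 97529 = -71.13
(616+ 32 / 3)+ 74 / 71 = 133702 / 213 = 627.71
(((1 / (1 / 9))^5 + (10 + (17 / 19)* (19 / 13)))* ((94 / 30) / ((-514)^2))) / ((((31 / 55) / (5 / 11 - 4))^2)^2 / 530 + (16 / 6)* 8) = 35453296915042500 / 1079790010901238529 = 0.03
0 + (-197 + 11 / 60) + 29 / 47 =-196.20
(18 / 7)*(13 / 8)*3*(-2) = -351 / 14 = -25.07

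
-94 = -94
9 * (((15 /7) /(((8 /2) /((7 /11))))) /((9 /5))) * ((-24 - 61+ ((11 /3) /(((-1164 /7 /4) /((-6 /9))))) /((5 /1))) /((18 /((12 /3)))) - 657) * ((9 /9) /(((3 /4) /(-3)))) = 36207535 /7857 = 4608.32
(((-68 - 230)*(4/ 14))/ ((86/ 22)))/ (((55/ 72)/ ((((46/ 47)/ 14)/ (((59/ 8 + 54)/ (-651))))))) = 734310144/ 34730885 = 21.14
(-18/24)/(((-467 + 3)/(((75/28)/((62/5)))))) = 1125/3222016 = 0.00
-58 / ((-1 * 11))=58 / 11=5.27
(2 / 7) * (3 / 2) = 3 / 7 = 0.43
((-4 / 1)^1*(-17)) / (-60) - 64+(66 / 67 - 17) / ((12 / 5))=-288661 / 4020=-71.81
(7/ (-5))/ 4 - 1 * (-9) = 173/ 20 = 8.65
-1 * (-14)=14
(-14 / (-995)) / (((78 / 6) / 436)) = 6104 / 12935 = 0.47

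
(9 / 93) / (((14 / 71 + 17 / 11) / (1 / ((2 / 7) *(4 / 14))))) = 114807 / 168764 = 0.68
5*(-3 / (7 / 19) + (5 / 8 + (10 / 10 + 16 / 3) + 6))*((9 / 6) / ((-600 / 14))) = -809 / 960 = -0.84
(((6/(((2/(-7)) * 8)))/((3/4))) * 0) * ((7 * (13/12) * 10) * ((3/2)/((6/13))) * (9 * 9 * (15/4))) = 0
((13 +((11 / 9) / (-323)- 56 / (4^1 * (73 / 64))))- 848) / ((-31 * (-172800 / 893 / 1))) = -422533901 / 2991504960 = -0.14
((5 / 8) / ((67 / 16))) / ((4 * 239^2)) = 5 / 7654214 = 0.00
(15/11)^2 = 225/121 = 1.86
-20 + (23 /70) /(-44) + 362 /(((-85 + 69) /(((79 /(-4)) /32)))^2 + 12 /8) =-19.47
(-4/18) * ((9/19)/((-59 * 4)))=1/2242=0.00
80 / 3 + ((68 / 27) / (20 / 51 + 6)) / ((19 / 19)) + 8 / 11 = 448414 / 16137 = 27.79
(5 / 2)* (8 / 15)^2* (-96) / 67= -1024 / 1005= -1.02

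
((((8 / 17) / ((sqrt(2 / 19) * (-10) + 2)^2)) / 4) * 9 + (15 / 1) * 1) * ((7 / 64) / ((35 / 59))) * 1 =10089 * sqrt(38) / 1045568 + 29612631 / 10455680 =2.89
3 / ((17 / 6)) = 18 / 17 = 1.06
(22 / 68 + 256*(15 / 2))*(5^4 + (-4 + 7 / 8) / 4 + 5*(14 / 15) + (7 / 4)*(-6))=3876000215 / 3264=1187500.07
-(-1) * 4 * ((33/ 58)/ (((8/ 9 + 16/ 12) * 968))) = 27/ 25520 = 0.00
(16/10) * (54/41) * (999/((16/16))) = 431568/205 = 2105.21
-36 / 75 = -12 / 25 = -0.48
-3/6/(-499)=1/998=0.00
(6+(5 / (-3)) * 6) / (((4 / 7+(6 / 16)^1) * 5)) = -224 / 265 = -0.85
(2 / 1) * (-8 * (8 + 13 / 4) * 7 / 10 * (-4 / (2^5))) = 15.75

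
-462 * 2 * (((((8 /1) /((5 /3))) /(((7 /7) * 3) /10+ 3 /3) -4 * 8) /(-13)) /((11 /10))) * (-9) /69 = 40320 /169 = 238.58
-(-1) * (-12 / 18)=-2 / 3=-0.67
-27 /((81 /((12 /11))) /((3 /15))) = -4 /55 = -0.07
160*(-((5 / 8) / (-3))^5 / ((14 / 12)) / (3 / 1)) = 15625 / 870912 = 0.02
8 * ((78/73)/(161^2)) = 624/1892233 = 0.00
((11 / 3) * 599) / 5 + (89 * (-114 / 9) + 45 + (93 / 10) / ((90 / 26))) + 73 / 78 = -639.44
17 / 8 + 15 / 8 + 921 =925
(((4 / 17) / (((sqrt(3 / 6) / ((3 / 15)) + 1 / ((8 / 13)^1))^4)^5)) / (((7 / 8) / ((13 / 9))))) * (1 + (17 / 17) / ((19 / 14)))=545692791787556842519994376196333142805494659574398976 / 679217711126596351689172726320248360977149062710791101375583- 398207504346560887800383962513520690935085871923200 * sqrt(2) / 700947070306084986263336146873321321957842169980176575207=0.00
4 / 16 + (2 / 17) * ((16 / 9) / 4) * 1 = 185 / 612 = 0.30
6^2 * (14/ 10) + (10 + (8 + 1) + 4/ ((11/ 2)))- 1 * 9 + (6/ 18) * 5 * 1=10361/ 165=62.79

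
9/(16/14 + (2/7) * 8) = 21/8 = 2.62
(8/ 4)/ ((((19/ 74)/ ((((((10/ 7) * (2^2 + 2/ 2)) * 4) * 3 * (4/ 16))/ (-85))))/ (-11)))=48840/ 2261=21.60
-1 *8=-8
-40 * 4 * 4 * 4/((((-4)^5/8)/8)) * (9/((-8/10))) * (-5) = 9000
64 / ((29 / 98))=6272 / 29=216.28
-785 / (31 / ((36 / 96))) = -2355 / 248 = -9.50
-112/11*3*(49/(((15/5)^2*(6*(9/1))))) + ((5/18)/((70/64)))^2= -43880/14553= -3.02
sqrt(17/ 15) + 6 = sqrt(255)/ 15 + 6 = 7.06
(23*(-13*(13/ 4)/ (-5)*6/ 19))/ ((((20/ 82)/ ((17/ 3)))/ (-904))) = -612288014/ 475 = -1289027.40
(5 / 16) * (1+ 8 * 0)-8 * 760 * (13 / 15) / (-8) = 31631 / 48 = 658.98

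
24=24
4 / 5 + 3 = 19 / 5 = 3.80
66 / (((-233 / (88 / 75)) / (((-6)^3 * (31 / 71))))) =12963456 / 413575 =31.34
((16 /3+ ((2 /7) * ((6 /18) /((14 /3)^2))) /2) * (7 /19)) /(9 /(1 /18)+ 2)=21961 /1832208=0.01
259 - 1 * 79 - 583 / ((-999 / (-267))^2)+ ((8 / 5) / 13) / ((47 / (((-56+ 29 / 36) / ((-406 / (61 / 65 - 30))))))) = 618404000704622 / 4470015984525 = 138.34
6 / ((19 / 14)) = 84 / 19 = 4.42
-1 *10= -10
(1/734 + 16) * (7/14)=11745/1468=8.00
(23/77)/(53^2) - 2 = -432563/216293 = -2.00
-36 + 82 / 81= -2834 / 81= -34.99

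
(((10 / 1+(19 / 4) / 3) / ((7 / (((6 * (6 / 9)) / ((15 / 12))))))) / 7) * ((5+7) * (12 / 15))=8896 / 1225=7.26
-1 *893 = -893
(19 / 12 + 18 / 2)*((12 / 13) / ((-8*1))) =-127 / 104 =-1.22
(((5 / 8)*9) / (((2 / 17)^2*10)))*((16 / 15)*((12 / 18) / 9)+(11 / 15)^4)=5387249 / 360000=14.96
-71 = -71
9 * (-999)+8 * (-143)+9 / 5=-50666 / 5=-10133.20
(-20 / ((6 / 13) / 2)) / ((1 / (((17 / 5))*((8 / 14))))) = -3536 / 21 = -168.38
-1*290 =-290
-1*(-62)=62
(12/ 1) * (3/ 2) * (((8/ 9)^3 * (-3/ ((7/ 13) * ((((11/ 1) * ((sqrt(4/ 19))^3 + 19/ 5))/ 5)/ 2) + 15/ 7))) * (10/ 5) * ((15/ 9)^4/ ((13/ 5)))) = -307144922560000000/ 5993837596088073 + 917593600000000 * sqrt(19)/ 5993837596088073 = -50.58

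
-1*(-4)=4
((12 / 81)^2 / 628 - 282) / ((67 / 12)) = -129102968 / 2556117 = -50.51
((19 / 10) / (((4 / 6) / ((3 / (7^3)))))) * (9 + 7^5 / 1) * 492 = 353690928 / 1715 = 206233.78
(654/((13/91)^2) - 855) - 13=31178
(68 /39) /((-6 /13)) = -34 /9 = -3.78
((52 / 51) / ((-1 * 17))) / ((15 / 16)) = -832 / 13005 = -0.06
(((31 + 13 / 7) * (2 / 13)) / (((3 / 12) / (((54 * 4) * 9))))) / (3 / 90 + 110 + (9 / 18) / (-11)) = 147549600 / 412867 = 357.38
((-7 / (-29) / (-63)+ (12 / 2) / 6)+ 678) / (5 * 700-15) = 177218 / 909585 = 0.19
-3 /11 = -0.27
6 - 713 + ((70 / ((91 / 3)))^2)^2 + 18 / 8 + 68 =-69504867 / 114244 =-608.39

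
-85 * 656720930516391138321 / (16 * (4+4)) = -55821279093893246757285 / 128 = -436103742921040990291.29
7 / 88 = 0.08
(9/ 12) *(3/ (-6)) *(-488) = 183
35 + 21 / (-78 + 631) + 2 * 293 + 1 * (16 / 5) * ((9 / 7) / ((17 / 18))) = 29396658 / 47005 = 625.39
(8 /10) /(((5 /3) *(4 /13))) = 39 /25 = 1.56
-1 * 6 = -6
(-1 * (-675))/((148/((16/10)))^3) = 216/253265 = 0.00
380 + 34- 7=407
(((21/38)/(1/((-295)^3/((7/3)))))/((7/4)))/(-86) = 231051375/5719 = 40400.66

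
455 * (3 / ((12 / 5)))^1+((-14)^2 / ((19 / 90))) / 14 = 48265 / 76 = 635.07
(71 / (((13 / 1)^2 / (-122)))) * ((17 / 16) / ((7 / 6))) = -220881 / 4732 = -46.68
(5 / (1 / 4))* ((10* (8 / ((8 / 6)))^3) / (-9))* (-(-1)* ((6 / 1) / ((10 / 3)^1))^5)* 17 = -192735936 / 125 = -1541887.49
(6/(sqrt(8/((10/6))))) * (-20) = -54.77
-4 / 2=-2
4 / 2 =2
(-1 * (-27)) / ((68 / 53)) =1431 / 68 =21.04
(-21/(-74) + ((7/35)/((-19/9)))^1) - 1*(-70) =493429/7030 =70.19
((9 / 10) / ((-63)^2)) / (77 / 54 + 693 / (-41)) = -123 / 8394925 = -0.00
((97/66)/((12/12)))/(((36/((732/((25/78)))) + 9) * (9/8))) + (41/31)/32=784563979/4212828576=0.19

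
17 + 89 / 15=344 / 15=22.93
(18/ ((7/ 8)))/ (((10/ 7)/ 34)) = 2448/ 5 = 489.60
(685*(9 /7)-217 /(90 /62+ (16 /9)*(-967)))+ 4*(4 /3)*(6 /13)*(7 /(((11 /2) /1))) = 60578226640 /68529461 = 883.97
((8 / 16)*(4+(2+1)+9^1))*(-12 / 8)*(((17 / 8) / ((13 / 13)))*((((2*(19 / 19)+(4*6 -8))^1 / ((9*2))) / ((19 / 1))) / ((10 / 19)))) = -51 / 20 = -2.55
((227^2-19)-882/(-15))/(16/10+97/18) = 4641192/629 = 7378.68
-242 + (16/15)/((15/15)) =-240.93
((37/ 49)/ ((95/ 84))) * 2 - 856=-568352/ 665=-854.66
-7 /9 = -0.78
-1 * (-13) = 13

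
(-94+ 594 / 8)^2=6241 / 16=390.06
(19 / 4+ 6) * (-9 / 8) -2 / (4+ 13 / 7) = -16315 / 1312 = -12.44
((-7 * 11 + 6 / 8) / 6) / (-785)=0.02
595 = 595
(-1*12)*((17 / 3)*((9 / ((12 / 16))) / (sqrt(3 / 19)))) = -272*sqrt(57) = -2053.55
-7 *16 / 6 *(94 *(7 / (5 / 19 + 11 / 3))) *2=-6251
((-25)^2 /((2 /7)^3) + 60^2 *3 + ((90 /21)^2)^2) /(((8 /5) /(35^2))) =91080096875 /3136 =29043398.24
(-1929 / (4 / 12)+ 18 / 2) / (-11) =5778 / 11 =525.27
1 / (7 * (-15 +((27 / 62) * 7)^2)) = -3844 / 153573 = -0.03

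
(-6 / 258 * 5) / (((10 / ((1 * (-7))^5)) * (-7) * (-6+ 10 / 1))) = -6.98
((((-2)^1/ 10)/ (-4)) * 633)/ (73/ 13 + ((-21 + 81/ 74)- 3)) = -304473/ 166330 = -1.83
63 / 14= 9 / 2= 4.50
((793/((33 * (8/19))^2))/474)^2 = 81952230529/1091370953097216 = 0.00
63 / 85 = 0.74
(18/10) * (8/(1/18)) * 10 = 2592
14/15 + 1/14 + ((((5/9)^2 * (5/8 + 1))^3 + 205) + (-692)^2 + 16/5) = 4562417844257111/9523422720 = 479073.33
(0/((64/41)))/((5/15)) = 0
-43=-43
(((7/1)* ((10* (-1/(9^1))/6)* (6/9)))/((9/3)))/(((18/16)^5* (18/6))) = -2293760/43046721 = -0.05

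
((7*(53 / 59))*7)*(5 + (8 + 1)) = 36358 / 59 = 616.24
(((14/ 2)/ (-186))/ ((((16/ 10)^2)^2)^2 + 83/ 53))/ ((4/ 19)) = -20703125/ 5155496664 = -0.00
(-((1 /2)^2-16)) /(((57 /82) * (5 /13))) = 11193 /190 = 58.91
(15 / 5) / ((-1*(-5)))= 3 / 5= 0.60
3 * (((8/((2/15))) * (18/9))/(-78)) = -60/13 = -4.62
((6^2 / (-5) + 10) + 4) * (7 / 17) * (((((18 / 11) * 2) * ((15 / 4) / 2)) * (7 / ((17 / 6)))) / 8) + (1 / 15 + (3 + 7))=172483 / 11220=15.37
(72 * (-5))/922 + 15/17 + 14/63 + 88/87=3529669/2045457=1.73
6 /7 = 0.86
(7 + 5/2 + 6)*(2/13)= 31/13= 2.38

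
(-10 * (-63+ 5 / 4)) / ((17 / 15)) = 18525 / 34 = 544.85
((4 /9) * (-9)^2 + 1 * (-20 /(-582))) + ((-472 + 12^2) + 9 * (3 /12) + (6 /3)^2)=-332573 /1164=-285.72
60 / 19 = 3.16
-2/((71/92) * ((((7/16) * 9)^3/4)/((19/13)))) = -57278464/230793381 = -0.25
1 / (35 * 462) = 1 / 16170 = 0.00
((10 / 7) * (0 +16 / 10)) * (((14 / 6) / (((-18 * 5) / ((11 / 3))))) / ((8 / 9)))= -11 / 45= -0.24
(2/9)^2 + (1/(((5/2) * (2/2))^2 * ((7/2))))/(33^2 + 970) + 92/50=55144786/29186325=1.89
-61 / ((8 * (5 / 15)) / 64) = -1464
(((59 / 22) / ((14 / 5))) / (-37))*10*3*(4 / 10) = -885 / 2849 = -0.31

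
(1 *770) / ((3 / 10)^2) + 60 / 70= 539054 / 63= 8556.41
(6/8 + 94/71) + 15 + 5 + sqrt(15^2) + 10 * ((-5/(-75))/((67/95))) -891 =-48691555/57084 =-852.98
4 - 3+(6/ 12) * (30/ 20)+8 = 39/ 4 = 9.75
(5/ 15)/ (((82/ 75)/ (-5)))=-125/ 82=-1.52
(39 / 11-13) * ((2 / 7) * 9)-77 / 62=-121993 / 4774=-25.55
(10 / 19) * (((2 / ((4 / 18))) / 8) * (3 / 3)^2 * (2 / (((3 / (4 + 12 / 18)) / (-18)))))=-630 / 19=-33.16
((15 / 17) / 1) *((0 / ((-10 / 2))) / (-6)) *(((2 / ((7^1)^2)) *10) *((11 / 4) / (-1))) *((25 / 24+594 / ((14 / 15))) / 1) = 0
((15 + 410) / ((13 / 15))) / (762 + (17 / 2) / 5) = 63750 / 99281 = 0.64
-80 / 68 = -20 / 17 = -1.18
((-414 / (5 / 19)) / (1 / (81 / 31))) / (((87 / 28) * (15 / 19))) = -1675.75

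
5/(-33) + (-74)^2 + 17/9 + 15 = 543781/99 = 5492.74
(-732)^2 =535824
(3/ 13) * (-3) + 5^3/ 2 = 1607/ 26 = 61.81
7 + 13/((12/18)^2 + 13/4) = 10.52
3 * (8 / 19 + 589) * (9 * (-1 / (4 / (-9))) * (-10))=-13606785 / 38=-358073.29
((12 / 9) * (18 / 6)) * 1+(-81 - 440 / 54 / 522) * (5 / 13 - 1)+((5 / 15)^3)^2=14801717 / 274833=53.86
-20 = -20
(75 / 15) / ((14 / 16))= 40 / 7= 5.71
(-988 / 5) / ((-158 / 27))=13338 / 395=33.77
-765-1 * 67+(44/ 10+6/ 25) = -20684/ 25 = -827.36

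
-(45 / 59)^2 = -2025 / 3481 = -0.58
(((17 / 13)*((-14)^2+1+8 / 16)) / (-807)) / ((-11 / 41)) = 275315 / 230802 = 1.19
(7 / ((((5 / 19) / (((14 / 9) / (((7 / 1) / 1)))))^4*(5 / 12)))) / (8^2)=912247 / 6834375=0.13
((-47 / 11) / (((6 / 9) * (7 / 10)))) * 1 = -705 / 77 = -9.16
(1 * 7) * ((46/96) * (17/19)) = 2737/912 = 3.00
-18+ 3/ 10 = -177/ 10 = -17.70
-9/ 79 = -0.11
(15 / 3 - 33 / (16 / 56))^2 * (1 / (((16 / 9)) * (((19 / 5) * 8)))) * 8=2197845 / 1216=1807.44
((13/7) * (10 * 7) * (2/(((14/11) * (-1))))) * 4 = -5720/7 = -817.14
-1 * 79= -79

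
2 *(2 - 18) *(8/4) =-64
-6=-6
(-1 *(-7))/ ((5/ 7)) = 49/ 5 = 9.80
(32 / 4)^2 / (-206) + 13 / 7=1115 / 721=1.55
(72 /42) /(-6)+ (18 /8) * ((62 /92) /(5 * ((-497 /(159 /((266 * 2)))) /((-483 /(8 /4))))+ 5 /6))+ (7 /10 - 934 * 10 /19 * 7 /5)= -283094157771 /411621700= -687.75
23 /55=0.42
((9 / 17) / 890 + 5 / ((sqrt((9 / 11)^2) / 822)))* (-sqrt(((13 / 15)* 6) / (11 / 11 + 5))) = -228009127* sqrt(195) / 680850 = -4676.47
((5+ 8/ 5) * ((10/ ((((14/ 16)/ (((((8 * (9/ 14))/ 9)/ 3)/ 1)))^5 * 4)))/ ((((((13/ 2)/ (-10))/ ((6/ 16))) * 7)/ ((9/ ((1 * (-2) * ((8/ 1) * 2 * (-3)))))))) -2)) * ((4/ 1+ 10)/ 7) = -30537978398092/ 1156736144655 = -26.40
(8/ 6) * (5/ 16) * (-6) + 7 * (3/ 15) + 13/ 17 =-57/ 170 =-0.34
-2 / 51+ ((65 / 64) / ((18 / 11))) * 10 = 60391 / 9792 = 6.17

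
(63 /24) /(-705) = -7 /1880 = -0.00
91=91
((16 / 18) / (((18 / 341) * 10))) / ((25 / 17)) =11594 / 10125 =1.15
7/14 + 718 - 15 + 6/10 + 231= 9351/10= 935.10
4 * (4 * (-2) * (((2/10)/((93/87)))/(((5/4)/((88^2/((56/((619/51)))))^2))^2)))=-1913956152677549319921860608/62942584453875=-30407968933657.58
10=10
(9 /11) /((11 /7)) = 63 /121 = 0.52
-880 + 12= -868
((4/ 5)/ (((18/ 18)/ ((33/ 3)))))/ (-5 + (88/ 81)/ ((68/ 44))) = -60588/ 29585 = -2.05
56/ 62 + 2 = 2.90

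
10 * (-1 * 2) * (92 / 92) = -20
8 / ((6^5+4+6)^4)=1 / 459375268783202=0.00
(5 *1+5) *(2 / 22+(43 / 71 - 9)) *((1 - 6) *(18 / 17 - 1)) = 324250 / 13277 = 24.42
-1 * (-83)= 83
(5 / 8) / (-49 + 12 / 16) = -5 / 386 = -0.01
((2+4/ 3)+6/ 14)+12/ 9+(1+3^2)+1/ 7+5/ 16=5225/ 336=15.55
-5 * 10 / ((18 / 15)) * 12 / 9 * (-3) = 500 / 3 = 166.67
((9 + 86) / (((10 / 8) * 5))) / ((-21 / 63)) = -228 / 5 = -45.60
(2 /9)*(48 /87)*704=22528 /261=86.31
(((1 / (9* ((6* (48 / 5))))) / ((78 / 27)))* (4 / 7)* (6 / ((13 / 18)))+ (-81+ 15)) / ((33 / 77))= -104099 / 676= -153.99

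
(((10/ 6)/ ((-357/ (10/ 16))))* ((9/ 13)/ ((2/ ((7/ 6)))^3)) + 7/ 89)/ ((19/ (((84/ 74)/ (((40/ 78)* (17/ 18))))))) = 446810763/ 46289569280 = 0.01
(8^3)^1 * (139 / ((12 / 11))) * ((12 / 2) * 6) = 2348544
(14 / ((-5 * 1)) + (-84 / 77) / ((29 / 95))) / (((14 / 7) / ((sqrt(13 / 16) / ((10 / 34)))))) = -86411 * sqrt(13) / 31900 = -9.77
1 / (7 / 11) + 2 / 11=1.75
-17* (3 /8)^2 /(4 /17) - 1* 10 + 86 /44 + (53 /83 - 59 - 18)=-94.57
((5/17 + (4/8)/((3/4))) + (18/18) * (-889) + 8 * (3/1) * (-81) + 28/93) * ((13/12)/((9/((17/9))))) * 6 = -1077791/279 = -3863.05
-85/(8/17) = -1445/8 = -180.62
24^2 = 576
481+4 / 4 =482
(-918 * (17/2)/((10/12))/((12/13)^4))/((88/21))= -173336709/56320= -3077.71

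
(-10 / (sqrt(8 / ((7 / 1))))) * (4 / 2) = -5 * sqrt(14) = -18.71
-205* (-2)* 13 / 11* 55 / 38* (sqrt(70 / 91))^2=10250 / 19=539.47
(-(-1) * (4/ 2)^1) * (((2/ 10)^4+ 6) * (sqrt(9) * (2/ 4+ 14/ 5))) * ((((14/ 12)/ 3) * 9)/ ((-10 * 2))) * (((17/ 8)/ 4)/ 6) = -1.84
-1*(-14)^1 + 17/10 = 157/10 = 15.70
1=1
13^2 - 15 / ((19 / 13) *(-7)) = 22672 / 133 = 170.47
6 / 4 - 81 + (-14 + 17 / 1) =-153 / 2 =-76.50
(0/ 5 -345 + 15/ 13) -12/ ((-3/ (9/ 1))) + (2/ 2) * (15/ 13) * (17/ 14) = -55773/ 182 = -306.45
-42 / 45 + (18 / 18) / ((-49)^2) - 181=-181.93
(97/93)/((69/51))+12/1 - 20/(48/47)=-19429/2852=-6.81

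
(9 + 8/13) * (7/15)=175/39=4.49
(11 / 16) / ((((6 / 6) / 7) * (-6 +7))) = 77 / 16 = 4.81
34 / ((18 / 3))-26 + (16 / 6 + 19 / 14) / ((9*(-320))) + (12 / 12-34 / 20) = -2544361 / 120960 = -21.03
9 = 9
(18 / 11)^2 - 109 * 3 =-39243 / 121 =-324.32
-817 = -817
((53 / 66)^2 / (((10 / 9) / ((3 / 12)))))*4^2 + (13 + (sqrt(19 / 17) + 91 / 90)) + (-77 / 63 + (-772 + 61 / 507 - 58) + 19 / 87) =-21737060974 / 26685945 + sqrt(323) / 17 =-813.49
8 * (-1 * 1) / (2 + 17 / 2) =-16 / 21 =-0.76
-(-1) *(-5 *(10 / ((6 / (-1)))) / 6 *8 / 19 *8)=800 / 171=4.68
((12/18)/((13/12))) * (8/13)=64/169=0.38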